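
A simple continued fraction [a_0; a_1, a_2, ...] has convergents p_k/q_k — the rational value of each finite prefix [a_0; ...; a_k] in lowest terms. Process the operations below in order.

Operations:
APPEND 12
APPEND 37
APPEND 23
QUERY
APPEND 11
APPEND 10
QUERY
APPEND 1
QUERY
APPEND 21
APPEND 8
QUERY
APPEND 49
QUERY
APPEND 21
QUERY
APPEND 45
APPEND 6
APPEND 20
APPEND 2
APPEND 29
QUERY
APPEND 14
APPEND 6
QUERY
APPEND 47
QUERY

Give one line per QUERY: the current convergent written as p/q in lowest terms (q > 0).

10247/852
1141867/94942
1255029/104351
221234837/18394855
10868004489/903634208
228449329106/18994713223
75534920424565221/6280448086240666
6435837573290621253/535115990635023052
303544416386803541563/25238590816937547175

APPEND 12: p_0 = 12·1 + 0 = 12, q_0 = 12·0 + 1 = 1 → 12/1
APPEND 37: p_1 = 37·12 + 1 = 445, q_1 = 37·1 + 0 = 37 → 445/37
APPEND 23: p_2 = 23·445 + 12 = 10247, q_2 = 23·37 + 1 = 852 → 10247/852
APPEND 11: p_3 = 11·10247 + 445 = 113162, q_3 = 11·852 + 37 = 9409 → 113162/9409
APPEND 10: p_4 = 10·113162 + 10247 = 1141867, q_4 = 10·9409 + 852 = 94942 → 1141867/94942
APPEND 1: p_5 = 1·1141867 + 113162 = 1255029, q_5 = 1·94942 + 9409 = 104351 → 1255029/104351
APPEND 21: p_6 = 21·1255029 + 1141867 = 27497476, q_6 = 21·104351 + 94942 = 2286313 → 27497476/2286313
APPEND 8: p_7 = 8·27497476 + 1255029 = 221234837, q_7 = 8·2286313 + 104351 = 18394855 → 221234837/18394855
APPEND 49: p_8 = 49·221234837 + 27497476 = 10868004489, q_8 = 49·18394855 + 2286313 = 903634208 → 10868004489/903634208
APPEND 21: p_9 = 21·10868004489 + 221234837 = 228449329106, q_9 = 21·903634208 + 18394855 = 18994713223 → 228449329106/18994713223
APPEND 45: p_10 = 45·228449329106 + 10868004489 = 10291087814259, q_10 = 45·18994713223 + 903634208 = 855665729243 → 10291087814259/855665729243
APPEND 6: p_11 = 6·10291087814259 + 228449329106 = 61974976214660, q_11 = 6·855665729243 + 18994713223 = 5152989088681 → 61974976214660/5152989088681
APPEND 20: p_12 = 20·61974976214660 + 10291087814259 = 1249790612107459, q_12 = 20·5152989088681 + 855665729243 = 103915447502863 → 1249790612107459/103915447502863
APPEND 2: p_13 = 2·1249790612107459 + 61974976214660 = 2561556200429578, q_13 = 2·103915447502863 + 5152989088681 = 212983884094407 → 2561556200429578/212983884094407
APPEND 29: p_14 = 29·2561556200429578 + 1249790612107459 = 75534920424565221, q_14 = 29·212983884094407 + 103915447502863 = 6280448086240666 → 75534920424565221/6280448086240666
APPEND 14: p_15 = 14·75534920424565221 + 2561556200429578 = 1060050442144342672, q_15 = 14·6280448086240666 + 212983884094407 = 88139257091463731 → 1060050442144342672/88139257091463731
APPEND 6: p_16 = 6·1060050442144342672 + 75534920424565221 = 6435837573290621253, q_16 = 6·88139257091463731 + 6280448086240666 = 535115990635023052 → 6435837573290621253/535115990635023052
APPEND 47: p_17 = 47·6435837573290621253 + 1060050442144342672 = 303544416386803541563, q_17 = 47·535115990635023052 + 88139257091463731 = 25238590816937547175 → 303544416386803541563/25238590816937547175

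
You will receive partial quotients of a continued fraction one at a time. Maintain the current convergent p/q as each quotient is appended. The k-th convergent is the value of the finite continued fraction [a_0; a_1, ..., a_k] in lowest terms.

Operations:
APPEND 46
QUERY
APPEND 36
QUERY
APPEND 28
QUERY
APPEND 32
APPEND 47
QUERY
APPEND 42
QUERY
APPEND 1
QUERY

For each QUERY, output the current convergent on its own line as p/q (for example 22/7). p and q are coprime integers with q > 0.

APPEND 46: p_0 = 46·1 + 0 = 46, q_0 = 46·0 + 1 = 1 → 46/1
APPEND 36: p_1 = 36·46 + 1 = 1657, q_1 = 36·1 + 0 = 36 → 1657/36
APPEND 28: p_2 = 28·1657 + 46 = 46442, q_2 = 28·36 + 1 = 1009 → 46442/1009
APPEND 32: p_3 = 32·46442 + 1657 = 1487801, q_3 = 32·1009 + 36 = 32324 → 1487801/32324
APPEND 47: p_4 = 47·1487801 + 46442 = 69973089, q_4 = 47·32324 + 1009 = 1520237 → 69973089/1520237
APPEND 42: p_5 = 42·69973089 + 1487801 = 2940357539, q_5 = 42·1520237 + 32324 = 63882278 → 2940357539/63882278
APPEND 1: p_6 = 1·2940357539 + 69973089 = 3010330628, q_6 = 1·63882278 + 1520237 = 65402515 → 3010330628/65402515

46/1
1657/36
46442/1009
69973089/1520237
2940357539/63882278
3010330628/65402515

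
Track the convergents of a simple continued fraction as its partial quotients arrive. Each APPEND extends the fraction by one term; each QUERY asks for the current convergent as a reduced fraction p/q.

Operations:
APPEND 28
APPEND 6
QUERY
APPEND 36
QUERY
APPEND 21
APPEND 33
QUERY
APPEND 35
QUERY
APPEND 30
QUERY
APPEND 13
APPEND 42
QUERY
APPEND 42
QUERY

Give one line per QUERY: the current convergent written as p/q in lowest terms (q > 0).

APPEND 28: p_0 = 28·1 + 0 = 28, q_0 = 28·0 + 1 = 1 → 28/1
APPEND 6: p_1 = 6·28 + 1 = 169, q_1 = 6·1 + 0 = 6 → 169/6
APPEND 36: p_2 = 36·169 + 28 = 6112, q_2 = 36·6 + 1 = 217 → 6112/217
APPEND 21: p_3 = 21·6112 + 169 = 128521, q_3 = 21·217 + 6 = 4563 → 128521/4563
APPEND 33: p_4 = 33·128521 + 6112 = 4247305, q_4 = 33·4563 + 217 = 150796 → 4247305/150796
APPEND 35: p_5 = 35·4247305 + 128521 = 148784196, q_5 = 35·150796 + 4563 = 5282423 → 148784196/5282423
APPEND 30: p_6 = 30·148784196 + 4247305 = 4467773185, q_6 = 30·5282423 + 150796 = 158623486 → 4467773185/158623486
APPEND 13: p_7 = 13·4467773185 + 148784196 = 58229835601, q_7 = 13·158623486 + 5282423 = 2067387741 → 58229835601/2067387741
APPEND 42: p_8 = 42·58229835601 + 4467773185 = 2450120868427, q_8 = 42·2067387741 + 158623486 = 86988908608 → 2450120868427/86988908608
APPEND 42: p_9 = 42·2450120868427 + 58229835601 = 102963306309535, q_9 = 42·86988908608 + 2067387741 = 3655601549277 → 102963306309535/3655601549277

169/6
6112/217
4247305/150796
148784196/5282423
4467773185/158623486
2450120868427/86988908608
102963306309535/3655601549277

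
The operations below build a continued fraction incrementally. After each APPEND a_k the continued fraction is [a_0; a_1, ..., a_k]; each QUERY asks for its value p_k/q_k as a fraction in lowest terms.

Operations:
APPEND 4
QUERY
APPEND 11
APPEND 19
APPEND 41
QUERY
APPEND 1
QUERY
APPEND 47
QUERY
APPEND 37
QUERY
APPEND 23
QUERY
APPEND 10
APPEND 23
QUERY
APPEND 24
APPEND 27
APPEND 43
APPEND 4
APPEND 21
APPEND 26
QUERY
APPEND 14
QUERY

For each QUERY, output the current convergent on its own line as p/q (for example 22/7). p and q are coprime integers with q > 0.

APPEND 4: p_0 = 4·1 + 0 = 4, q_0 = 4·0 + 1 = 1 → 4/1
APPEND 11: p_1 = 11·4 + 1 = 45, q_1 = 11·1 + 0 = 11 → 45/11
APPEND 19: p_2 = 19·45 + 4 = 859, q_2 = 19·11 + 1 = 210 → 859/210
APPEND 41: p_3 = 41·859 + 45 = 35264, q_3 = 41·210 + 11 = 8621 → 35264/8621
APPEND 1: p_4 = 1·35264 + 859 = 36123, q_4 = 1·8621 + 210 = 8831 → 36123/8831
APPEND 47: p_5 = 47·36123 + 35264 = 1733045, q_5 = 47·8831 + 8621 = 423678 → 1733045/423678
APPEND 37: p_6 = 37·1733045 + 36123 = 64158788, q_6 = 37·423678 + 8831 = 15684917 → 64158788/15684917
APPEND 23: p_7 = 23·64158788 + 1733045 = 1477385169, q_7 = 23·15684917 + 423678 = 361176769 → 1477385169/361176769
APPEND 10: p_8 = 10·1477385169 + 64158788 = 14838010478, q_8 = 10·361176769 + 15684917 = 3627452607 → 14838010478/3627452607
APPEND 23: p_9 = 23·14838010478 + 1477385169 = 342751626163, q_9 = 23·3627452607 + 361176769 = 83792586730 → 342751626163/83792586730
APPEND 24: p_10 = 24·342751626163 + 14838010478 = 8240877038390, q_10 = 24·83792586730 + 3627452607 = 2014649534127 → 8240877038390/2014649534127
APPEND 27: p_11 = 27·8240877038390 + 342751626163 = 222846431662693, q_11 = 27·2014649534127 + 83792586730 = 54479330008159 → 222846431662693/54479330008159
APPEND 43: p_12 = 43·222846431662693 + 8240877038390 = 9590637438534189, q_12 = 43·54479330008159 + 2014649534127 = 2344625839884964 → 9590637438534189/2344625839884964
APPEND 4: p_13 = 4·9590637438534189 + 222846431662693 = 38585396185799449, q_13 = 4·2344625839884964 + 54479330008159 = 9432982689548015 → 38585396185799449/9432982689548015
APPEND 21: p_14 = 21·38585396185799449 + 9590637438534189 = 819883957340322618, q_14 = 21·9432982689548015 + 2344625839884964 = 200437262320393279 → 819883957340322618/200437262320393279
APPEND 26: p_15 = 26·819883957340322618 + 38585396185799449 = 21355568287034187517, q_15 = 26·200437262320393279 + 9432982689548015 = 5220801803019773269 → 21355568287034187517/5220801803019773269
APPEND 14: p_16 = 14·21355568287034187517 + 819883957340322618 = 299797839975818947856, q_16 = 14·5220801803019773269 + 200437262320393279 = 73291662504597219045 → 299797839975818947856/73291662504597219045

4/1
35264/8621
36123/8831
1733045/423678
64158788/15684917
1477385169/361176769
342751626163/83792586730
21355568287034187517/5220801803019773269
299797839975818947856/73291662504597219045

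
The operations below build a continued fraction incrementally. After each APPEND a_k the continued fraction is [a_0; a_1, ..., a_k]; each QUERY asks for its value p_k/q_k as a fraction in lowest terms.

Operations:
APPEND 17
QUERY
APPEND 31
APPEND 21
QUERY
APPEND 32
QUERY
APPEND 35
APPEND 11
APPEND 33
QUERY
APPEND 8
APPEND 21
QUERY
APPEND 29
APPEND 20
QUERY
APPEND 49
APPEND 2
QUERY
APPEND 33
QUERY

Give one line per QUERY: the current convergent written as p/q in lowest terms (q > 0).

17/1
11105/652
355888/20895
4549799644/267129163
771803533219/45314354029
449148570641739/26370541809769
44510546170243013/2613316161912705
1490878722417820066/87532906153170733

APPEND 17: p_0 = 17·1 + 0 = 17, q_0 = 17·0 + 1 = 1 → 17/1
APPEND 31: p_1 = 31·17 + 1 = 528, q_1 = 31·1 + 0 = 31 → 528/31
APPEND 21: p_2 = 21·528 + 17 = 11105, q_2 = 21·31 + 1 = 652 → 11105/652
APPEND 32: p_3 = 32·11105 + 528 = 355888, q_3 = 32·652 + 31 = 20895 → 355888/20895
APPEND 35: p_4 = 35·355888 + 11105 = 12467185, q_4 = 35·20895 + 652 = 731977 → 12467185/731977
APPEND 11: p_5 = 11·12467185 + 355888 = 137494923, q_5 = 11·731977 + 20895 = 8072642 → 137494923/8072642
APPEND 33: p_6 = 33·137494923 + 12467185 = 4549799644, q_6 = 33·8072642 + 731977 = 267129163 → 4549799644/267129163
APPEND 8: p_7 = 8·4549799644 + 137494923 = 36535892075, q_7 = 8·267129163 + 8072642 = 2145105946 → 36535892075/2145105946
APPEND 21: p_8 = 21·36535892075 + 4549799644 = 771803533219, q_8 = 21·2145105946 + 267129163 = 45314354029 → 771803533219/45314354029
APPEND 29: p_9 = 29·771803533219 + 36535892075 = 22418838355426, q_9 = 29·45314354029 + 2145105946 = 1316261372787 → 22418838355426/1316261372787
APPEND 20: p_10 = 20·22418838355426 + 771803533219 = 449148570641739, q_10 = 20·1316261372787 + 45314354029 = 26370541809769 → 449148570641739/26370541809769
APPEND 49: p_11 = 49·449148570641739 + 22418838355426 = 22030698799800637, q_11 = 49·26370541809769 + 1316261372787 = 1293472810051468 → 22030698799800637/1293472810051468
APPEND 2: p_12 = 2·22030698799800637 + 449148570641739 = 44510546170243013, q_12 = 2·1293472810051468 + 26370541809769 = 2613316161912705 → 44510546170243013/2613316161912705
APPEND 33: p_13 = 33·44510546170243013 + 22030698799800637 = 1490878722417820066, q_13 = 33·2613316161912705 + 1293472810051468 = 87532906153170733 → 1490878722417820066/87532906153170733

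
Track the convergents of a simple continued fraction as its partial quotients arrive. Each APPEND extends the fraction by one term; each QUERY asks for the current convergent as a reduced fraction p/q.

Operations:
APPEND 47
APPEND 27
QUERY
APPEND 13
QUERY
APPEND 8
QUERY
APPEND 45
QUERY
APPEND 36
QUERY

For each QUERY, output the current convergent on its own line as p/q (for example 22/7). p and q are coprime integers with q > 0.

APPEND 47: p_0 = 47·1 + 0 = 47, q_0 = 47·0 + 1 = 1 → 47/1
APPEND 27: p_1 = 27·47 + 1 = 1270, q_1 = 27·1 + 0 = 27 → 1270/27
APPEND 13: p_2 = 13·1270 + 47 = 16557, q_2 = 13·27 + 1 = 352 → 16557/352
APPEND 8: p_3 = 8·16557 + 1270 = 133726, q_3 = 8·352 + 27 = 2843 → 133726/2843
APPEND 45: p_4 = 45·133726 + 16557 = 6034227, q_4 = 45·2843 + 352 = 128287 → 6034227/128287
APPEND 36: p_5 = 36·6034227 + 133726 = 217365898, q_5 = 36·128287 + 2843 = 4621175 → 217365898/4621175

1270/27
16557/352
133726/2843
6034227/128287
217365898/4621175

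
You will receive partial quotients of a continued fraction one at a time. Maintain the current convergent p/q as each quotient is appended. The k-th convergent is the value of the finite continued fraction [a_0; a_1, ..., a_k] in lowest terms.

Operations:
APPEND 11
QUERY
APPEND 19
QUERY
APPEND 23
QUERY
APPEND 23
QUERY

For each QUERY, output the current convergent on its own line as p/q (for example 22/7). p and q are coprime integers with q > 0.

APPEND 11: p_0 = 11·1 + 0 = 11, q_0 = 11·0 + 1 = 1 → 11/1
APPEND 19: p_1 = 19·11 + 1 = 210, q_1 = 19·1 + 0 = 19 → 210/19
APPEND 23: p_2 = 23·210 + 11 = 4841, q_2 = 23·19 + 1 = 438 → 4841/438
APPEND 23: p_3 = 23·4841 + 210 = 111553, q_3 = 23·438 + 19 = 10093 → 111553/10093

11/1
210/19
4841/438
111553/10093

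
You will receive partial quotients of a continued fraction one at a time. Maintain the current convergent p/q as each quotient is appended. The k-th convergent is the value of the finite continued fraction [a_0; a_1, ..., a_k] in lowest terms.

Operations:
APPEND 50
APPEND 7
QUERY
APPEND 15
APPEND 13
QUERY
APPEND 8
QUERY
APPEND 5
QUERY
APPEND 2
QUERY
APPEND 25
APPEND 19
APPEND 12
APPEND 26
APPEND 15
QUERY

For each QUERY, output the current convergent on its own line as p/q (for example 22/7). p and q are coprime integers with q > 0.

351/7
69446/1385
560883/11186
2873861/57315
6308605/125816
14454439682199/288272888072

APPEND 50: p_0 = 50·1 + 0 = 50, q_0 = 50·0 + 1 = 1 → 50/1
APPEND 7: p_1 = 7·50 + 1 = 351, q_1 = 7·1 + 0 = 7 → 351/7
APPEND 15: p_2 = 15·351 + 50 = 5315, q_2 = 15·7 + 1 = 106 → 5315/106
APPEND 13: p_3 = 13·5315 + 351 = 69446, q_3 = 13·106 + 7 = 1385 → 69446/1385
APPEND 8: p_4 = 8·69446 + 5315 = 560883, q_4 = 8·1385 + 106 = 11186 → 560883/11186
APPEND 5: p_5 = 5·560883 + 69446 = 2873861, q_5 = 5·11186 + 1385 = 57315 → 2873861/57315
APPEND 2: p_6 = 2·2873861 + 560883 = 6308605, q_6 = 2·57315 + 11186 = 125816 → 6308605/125816
APPEND 25: p_7 = 25·6308605 + 2873861 = 160588986, q_7 = 25·125816 + 57315 = 3202715 → 160588986/3202715
APPEND 19: p_8 = 19·160588986 + 6308605 = 3057499339, q_8 = 19·3202715 + 125816 = 60977401 → 3057499339/60977401
APPEND 12: p_9 = 12·3057499339 + 160588986 = 36850581054, q_9 = 12·60977401 + 3202715 = 734931527 → 36850581054/734931527
APPEND 26: p_10 = 26·36850581054 + 3057499339 = 961172606743, q_10 = 26·734931527 + 60977401 = 19169197103 → 961172606743/19169197103
APPEND 15: p_11 = 15·961172606743 + 36850581054 = 14454439682199, q_11 = 15·19169197103 + 734931527 = 288272888072 → 14454439682199/288272888072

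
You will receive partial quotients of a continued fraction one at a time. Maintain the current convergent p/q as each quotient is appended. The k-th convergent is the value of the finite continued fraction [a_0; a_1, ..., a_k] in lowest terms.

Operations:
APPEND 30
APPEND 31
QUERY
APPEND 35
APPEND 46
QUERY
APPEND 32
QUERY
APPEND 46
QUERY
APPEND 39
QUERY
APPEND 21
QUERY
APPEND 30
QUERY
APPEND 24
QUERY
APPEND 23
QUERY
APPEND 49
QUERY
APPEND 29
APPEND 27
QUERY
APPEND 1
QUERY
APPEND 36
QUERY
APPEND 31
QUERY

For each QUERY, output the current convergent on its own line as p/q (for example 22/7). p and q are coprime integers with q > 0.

931/31
1501221/49987
48071687/1600670
2212798823/73680807
86347225784/2875152143
1815504540287/60451875810
54551483434394/1816431426443
1311051106965743/43654806110442
30208726943646483/1005876971966609
1481538671345643410/49331626432474283
1162341953962462888481/38703153801302936315
1205336784158430193854/40134776844816657131
44554466183665949867225/1483555120214702593031
1382393788477802876077829/46030343503500597041092

APPEND 30: p_0 = 30·1 + 0 = 30, q_0 = 30·0 + 1 = 1 → 30/1
APPEND 31: p_1 = 31·30 + 1 = 931, q_1 = 31·1 + 0 = 31 → 931/31
APPEND 35: p_2 = 35·931 + 30 = 32615, q_2 = 35·31 + 1 = 1086 → 32615/1086
APPEND 46: p_3 = 46·32615 + 931 = 1501221, q_3 = 46·1086 + 31 = 49987 → 1501221/49987
APPEND 32: p_4 = 32·1501221 + 32615 = 48071687, q_4 = 32·49987 + 1086 = 1600670 → 48071687/1600670
APPEND 46: p_5 = 46·48071687 + 1501221 = 2212798823, q_5 = 46·1600670 + 49987 = 73680807 → 2212798823/73680807
APPEND 39: p_6 = 39·2212798823 + 48071687 = 86347225784, q_6 = 39·73680807 + 1600670 = 2875152143 → 86347225784/2875152143
APPEND 21: p_7 = 21·86347225784 + 2212798823 = 1815504540287, q_7 = 21·2875152143 + 73680807 = 60451875810 → 1815504540287/60451875810
APPEND 30: p_8 = 30·1815504540287 + 86347225784 = 54551483434394, q_8 = 30·60451875810 + 2875152143 = 1816431426443 → 54551483434394/1816431426443
APPEND 24: p_9 = 24·54551483434394 + 1815504540287 = 1311051106965743, q_9 = 24·1816431426443 + 60451875810 = 43654806110442 → 1311051106965743/43654806110442
APPEND 23: p_10 = 23·1311051106965743 + 54551483434394 = 30208726943646483, q_10 = 23·43654806110442 + 1816431426443 = 1005876971966609 → 30208726943646483/1005876971966609
APPEND 49: p_11 = 49·30208726943646483 + 1311051106965743 = 1481538671345643410, q_11 = 49·1005876971966609 + 43654806110442 = 49331626432474283 → 1481538671345643410/49331626432474283
APPEND 29: p_12 = 29·1481538671345643410 + 30208726943646483 = 42994830195967305373, q_12 = 29·49331626432474283 + 1005876971966609 = 1431623043513720816 → 42994830195967305373/1431623043513720816
APPEND 27: p_13 = 27·42994830195967305373 + 1481538671345643410 = 1162341953962462888481, q_13 = 27·1431623043513720816 + 49331626432474283 = 38703153801302936315 → 1162341953962462888481/38703153801302936315
APPEND 1: p_14 = 1·1162341953962462888481 + 42994830195967305373 = 1205336784158430193854, q_14 = 1·38703153801302936315 + 1431623043513720816 = 40134776844816657131 → 1205336784158430193854/40134776844816657131
APPEND 36: p_15 = 36·1205336784158430193854 + 1162341953962462888481 = 44554466183665949867225, q_15 = 36·40134776844816657131 + 38703153801302936315 = 1483555120214702593031 → 44554466183665949867225/1483555120214702593031
APPEND 31: p_16 = 31·44554466183665949867225 + 1205336784158430193854 = 1382393788477802876077829, q_16 = 31·1483555120214702593031 + 40134776844816657131 = 46030343503500597041092 → 1382393788477802876077829/46030343503500597041092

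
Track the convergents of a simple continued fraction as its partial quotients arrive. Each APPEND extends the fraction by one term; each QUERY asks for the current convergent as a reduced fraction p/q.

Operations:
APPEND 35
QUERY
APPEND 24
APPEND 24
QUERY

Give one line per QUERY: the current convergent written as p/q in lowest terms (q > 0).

35/1
20219/577

APPEND 35: p_0 = 35·1 + 0 = 35, q_0 = 35·0 + 1 = 1 → 35/1
APPEND 24: p_1 = 24·35 + 1 = 841, q_1 = 24·1 + 0 = 24 → 841/24
APPEND 24: p_2 = 24·841 + 35 = 20219, q_2 = 24·24 + 1 = 577 → 20219/577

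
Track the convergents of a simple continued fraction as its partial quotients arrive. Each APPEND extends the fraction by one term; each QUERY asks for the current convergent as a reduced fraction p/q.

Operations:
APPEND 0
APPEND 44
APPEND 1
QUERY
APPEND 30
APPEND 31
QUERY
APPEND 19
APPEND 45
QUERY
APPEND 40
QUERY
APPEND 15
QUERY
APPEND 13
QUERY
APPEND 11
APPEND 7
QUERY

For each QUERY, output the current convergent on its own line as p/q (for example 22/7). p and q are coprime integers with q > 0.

1/45
962/43259
824867/37092434
33012989/1484520675
496019702/22304902559
6481269115/291448253942
509011128884/22889098125389

APPEND 0: p_0 = 0·1 + 0 = 0, q_0 = 0·0 + 1 = 1 → 0/1
APPEND 44: p_1 = 44·0 + 1 = 1, q_1 = 44·1 + 0 = 44 → 1/44
APPEND 1: p_2 = 1·1 + 0 = 1, q_2 = 1·44 + 1 = 45 → 1/45
APPEND 30: p_3 = 30·1 + 1 = 31, q_3 = 30·45 + 44 = 1394 → 31/1394
APPEND 31: p_4 = 31·31 + 1 = 962, q_4 = 31·1394 + 45 = 43259 → 962/43259
APPEND 19: p_5 = 19·962 + 31 = 18309, q_5 = 19·43259 + 1394 = 823315 → 18309/823315
APPEND 45: p_6 = 45·18309 + 962 = 824867, q_6 = 45·823315 + 43259 = 37092434 → 824867/37092434
APPEND 40: p_7 = 40·824867 + 18309 = 33012989, q_7 = 40·37092434 + 823315 = 1484520675 → 33012989/1484520675
APPEND 15: p_8 = 15·33012989 + 824867 = 496019702, q_8 = 15·1484520675 + 37092434 = 22304902559 → 496019702/22304902559
APPEND 13: p_9 = 13·496019702 + 33012989 = 6481269115, q_9 = 13·22304902559 + 1484520675 = 291448253942 → 6481269115/291448253942
APPEND 11: p_10 = 11·6481269115 + 496019702 = 71789979967, q_10 = 11·291448253942 + 22304902559 = 3228235695921 → 71789979967/3228235695921
APPEND 7: p_11 = 7·71789979967 + 6481269115 = 509011128884, q_11 = 7·3228235695921 + 291448253942 = 22889098125389 → 509011128884/22889098125389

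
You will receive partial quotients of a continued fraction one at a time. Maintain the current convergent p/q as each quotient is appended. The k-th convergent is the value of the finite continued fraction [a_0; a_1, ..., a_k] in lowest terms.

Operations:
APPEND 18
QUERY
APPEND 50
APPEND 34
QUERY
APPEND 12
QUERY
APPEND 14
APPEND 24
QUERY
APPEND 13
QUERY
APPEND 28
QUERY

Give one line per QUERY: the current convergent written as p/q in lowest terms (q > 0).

APPEND 18: p_0 = 18·1 + 0 = 18, q_0 = 18·0 + 1 = 1 → 18/1
APPEND 50: p_1 = 50·18 + 1 = 901, q_1 = 50·1 + 0 = 50 → 901/50
APPEND 34: p_2 = 34·901 + 18 = 30652, q_2 = 34·50 + 1 = 1701 → 30652/1701
APPEND 12: p_3 = 12·30652 + 901 = 368725, q_3 = 12·1701 + 50 = 20462 → 368725/20462
APPEND 14: p_4 = 14·368725 + 30652 = 5192802, q_4 = 14·20462 + 1701 = 288169 → 5192802/288169
APPEND 24: p_5 = 24·5192802 + 368725 = 124995973, q_5 = 24·288169 + 20462 = 6936518 → 124995973/6936518
APPEND 13: p_6 = 13·124995973 + 5192802 = 1630140451, q_6 = 13·6936518 + 288169 = 90462903 → 1630140451/90462903
APPEND 28: p_7 = 28·1630140451 + 124995973 = 45768928601, q_7 = 28·90462903 + 6936518 = 2539897802 → 45768928601/2539897802

18/1
30652/1701
368725/20462
124995973/6936518
1630140451/90462903
45768928601/2539897802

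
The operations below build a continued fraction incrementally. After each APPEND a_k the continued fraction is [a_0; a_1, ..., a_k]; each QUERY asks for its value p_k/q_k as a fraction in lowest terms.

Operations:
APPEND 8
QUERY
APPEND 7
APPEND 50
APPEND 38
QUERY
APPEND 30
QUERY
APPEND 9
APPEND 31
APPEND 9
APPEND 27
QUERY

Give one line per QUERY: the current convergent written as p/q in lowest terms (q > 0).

APPEND 8: p_0 = 8·1 + 0 = 8, q_0 = 8·0 + 1 = 1 → 8/1
APPEND 7: p_1 = 7·8 + 1 = 57, q_1 = 7·1 + 0 = 7 → 57/7
APPEND 50: p_2 = 50·57 + 8 = 2858, q_2 = 50·7 + 1 = 351 → 2858/351
APPEND 38: p_3 = 38·2858 + 57 = 108661, q_3 = 38·351 + 7 = 13345 → 108661/13345
APPEND 30: p_4 = 30·108661 + 2858 = 3262688, q_4 = 30·13345 + 351 = 400701 → 3262688/400701
APPEND 9: p_5 = 9·3262688 + 108661 = 29472853, q_5 = 9·400701 + 13345 = 3619654 → 29472853/3619654
APPEND 31: p_6 = 31·29472853 + 3262688 = 916921131, q_6 = 31·3619654 + 400701 = 112609975 → 916921131/112609975
APPEND 9: p_7 = 9·916921131 + 29472853 = 8281763032, q_7 = 9·112609975 + 3619654 = 1017109429 → 8281763032/1017109429
APPEND 27: p_8 = 27·8281763032 + 916921131 = 224524522995, q_8 = 27·1017109429 + 112609975 = 27574564558 → 224524522995/27574564558

8/1
108661/13345
3262688/400701
224524522995/27574564558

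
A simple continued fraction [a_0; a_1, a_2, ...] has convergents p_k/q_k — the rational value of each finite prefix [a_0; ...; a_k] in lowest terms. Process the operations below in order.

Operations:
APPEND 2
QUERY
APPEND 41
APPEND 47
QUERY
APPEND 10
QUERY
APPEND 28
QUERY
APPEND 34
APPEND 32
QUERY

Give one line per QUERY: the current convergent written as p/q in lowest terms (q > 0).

APPEND 2: p_0 = 2·1 + 0 = 2, q_0 = 2·0 + 1 = 1 → 2/1
APPEND 41: p_1 = 41·2 + 1 = 83, q_1 = 41·1 + 0 = 41 → 83/41
APPEND 47: p_2 = 47·83 + 2 = 3903, q_2 = 47·41 + 1 = 1928 → 3903/1928
APPEND 10: p_3 = 10·3903 + 83 = 39113, q_3 = 10·1928 + 41 = 19321 → 39113/19321
APPEND 28: p_4 = 28·39113 + 3903 = 1099067, q_4 = 28·19321 + 1928 = 542916 → 1099067/542916
APPEND 34: p_5 = 34·1099067 + 39113 = 37407391, q_5 = 34·542916 + 19321 = 18478465 → 37407391/18478465
APPEND 32: p_6 = 32·37407391 + 1099067 = 1198135579, q_6 = 32·18478465 + 542916 = 591853796 → 1198135579/591853796

2/1
3903/1928
39113/19321
1099067/542916
1198135579/591853796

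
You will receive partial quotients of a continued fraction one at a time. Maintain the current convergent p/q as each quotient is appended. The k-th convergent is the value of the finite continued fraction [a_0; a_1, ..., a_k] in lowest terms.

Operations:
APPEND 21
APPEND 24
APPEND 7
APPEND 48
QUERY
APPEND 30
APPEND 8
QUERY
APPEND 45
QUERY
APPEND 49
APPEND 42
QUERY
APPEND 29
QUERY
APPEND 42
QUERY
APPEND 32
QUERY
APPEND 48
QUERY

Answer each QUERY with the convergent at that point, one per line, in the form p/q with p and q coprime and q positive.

171193/8136
41285961/1962128
1863007591/88540009
3837666640231/182386287907
111383661224619/5293542771872
4681951438074229/222511182706531
149933829679599947/7125651389380864
7201505776058871685/342253777872988003

APPEND 21: p_0 = 21·1 + 0 = 21, q_0 = 21·0 + 1 = 1 → 21/1
APPEND 24: p_1 = 24·21 + 1 = 505, q_1 = 24·1 + 0 = 24 → 505/24
APPEND 7: p_2 = 7·505 + 21 = 3556, q_2 = 7·24 + 1 = 169 → 3556/169
APPEND 48: p_3 = 48·3556 + 505 = 171193, q_3 = 48·169 + 24 = 8136 → 171193/8136
APPEND 30: p_4 = 30·171193 + 3556 = 5139346, q_4 = 30·8136 + 169 = 244249 → 5139346/244249
APPEND 8: p_5 = 8·5139346 + 171193 = 41285961, q_5 = 8·244249 + 8136 = 1962128 → 41285961/1962128
APPEND 45: p_6 = 45·41285961 + 5139346 = 1863007591, q_6 = 45·1962128 + 244249 = 88540009 → 1863007591/88540009
APPEND 49: p_7 = 49·1863007591 + 41285961 = 91328657920, q_7 = 49·88540009 + 1962128 = 4340422569 → 91328657920/4340422569
APPEND 42: p_8 = 42·91328657920 + 1863007591 = 3837666640231, q_8 = 42·4340422569 + 88540009 = 182386287907 → 3837666640231/182386287907
APPEND 29: p_9 = 29·3837666640231 + 91328657920 = 111383661224619, q_9 = 29·182386287907 + 4340422569 = 5293542771872 → 111383661224619/5293542771872
APPEND 42: p_10 = 42·111383661224619 + 3837666640231 = 4681951438074229, q_10 = 42·5293542771872 + 182386287907 = 222511182706531 → 4681951438074229/222511182706531
APPEND 32: p_11 = 32·4681951438074229 + 111383661224619 = 149933829679599947, q_11 = 32·222511182706531 + 5293542771872 = 7125651389380864 → 149933829679599947/7125651389380864
APPEND 48: p_12 = 48·149933829679599947 + 4681951438074229 = 7201505776058871685, q_12 = 48·7125651389380864 + 222511182706531 = 342253777872988003 → 7201505776058871685/342253777872988003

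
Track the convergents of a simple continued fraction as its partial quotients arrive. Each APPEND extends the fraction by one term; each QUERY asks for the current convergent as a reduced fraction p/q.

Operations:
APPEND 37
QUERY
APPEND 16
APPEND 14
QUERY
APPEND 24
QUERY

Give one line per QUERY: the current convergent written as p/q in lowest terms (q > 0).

APPEND 37: p_0 = 37·1 + 0 = 37, q_0 = 37·0 + 1 = 1 → 37/1
APPEND 16: p_1 = 16·37 + 1 = 593, q_1 = 16·1 + 0 = 16 → 593/16
APPEND 14: p_2 = 14·593 + 37 = 8339, q_2 = 14·16 + 1 = 225 → 8339/225
APPEND 24: p_3 = 24·8339 + 593 = 200729, q_3 = 24·225 + 16 = 5416 → 200729/5416

37/1
8339/225
200729/5416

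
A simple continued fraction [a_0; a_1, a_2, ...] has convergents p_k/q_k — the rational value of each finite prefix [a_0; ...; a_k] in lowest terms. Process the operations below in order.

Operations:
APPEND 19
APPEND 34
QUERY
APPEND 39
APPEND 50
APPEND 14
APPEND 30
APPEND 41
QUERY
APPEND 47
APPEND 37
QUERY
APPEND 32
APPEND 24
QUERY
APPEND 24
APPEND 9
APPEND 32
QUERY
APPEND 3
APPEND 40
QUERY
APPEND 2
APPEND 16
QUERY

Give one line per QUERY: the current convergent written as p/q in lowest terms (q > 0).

647/34
21853677137/1148417137
38045103846619/1999281354918
29281348587889675/1538743448161854
204384575073202273866/10740469307800432193
24985134339152618162626/1312976130536399292113
834421733097668165722162/43849106572192616183697

APPEND 19: p_0 = 19·1 + 0 = 19, q_0 = 19·0 + 1 = 1 → 19/1
APPEND 34: p_1 = 34·19 + 1 = 647, q_1 = 34·1 + 0 = 34 → 647/34
APPEND 39: p_2 = 39·647 + 19 = 25252, q_2 = 39·34 + 1 = 1327 → 25252/1327
APPEND 50: p_3 = 50·25252 + 647 = 1263247, q_3 = 50·1327 + 34 = 66384 → 1263247/66384
APPEND 14: p_4 = 14·1263247 + 25252 = 17710710, q_4 = 14·66384 + 1327 = 930703 → 17710710/930703
APPEND 30: p_5 = 30·17710710 + 1263247 = 532584547, q_5 = 30·930703 + 66384 = 27987474 → 532584547/27987474
APPEND 41: p_6 = 41·532584547 + 17710710 = 21853677137, q_6 = 41·27987474 + 930703 = 1148417137 → 21853677137/1148417137
APPEND 47: p_7 = 47·21853677137 + 532584547 = 1027655409986, q_7 = 47·1148417137 + 27987474 = 54003592913 → 1027655409986/54003592913
APPEND 37: p_8 = 37·1027655409986 + 21853677137 = 38045103846619, q_8 = 37·54003592913 + 1148417137 = 1999281354918 → 38045103846619/1999281354918
APPEND 32: p_9 = 32·38045103846619 + 1027655409986 = 1218470978501794, q_9 = 32·1999281354918 + 54003592913 = 64031006950289 → 1218470978501794/64031006950289
APPEND 24: p_10 = 24·1218470978501794 + 38045103846619 = 29281348587889675, q_10 = 24·64031006950289 + 1999281354918 = 1538743448161854 → 29281348587889675/1538743448161854
APPEND 24: p_11 = 24·29281348587889675 + 1218470978501794 = 703970837087853994, q_11 = 24·1538743448161854 + 64031006950289 = 36993873762834785 → 703970837087853994/36993873762834785
APPEND 9: p_12 = 9·703970837087853994 + 29281348587889675 = 6365018882378575621, q_12 = 9·36993873762834785 + 1538743448161854 = 334483607313674919 → 6365018882378575621/334483607313674919
APPEND 32: p_13 = 32·6365018882378575621 + 703970837087853994 = 204384575073202273866, q_13 = 32·334483607313674919 + 36993873762834785 = 10740469307800432193 → 204384575073202273866/10740469307800432193
APPEND 3: p_14 = 3·204384575073202273866 + 6365018882378575621 = 619518744101985397219, q_14 = 3·10740469307800432193 + 334483607313674919 = 32555891530714971498 → 619518744101985397219/32555891530714971498
APPEND 40: p_15 = 40·619518744101985397219 + 204384575073202273866 = 24985134339152618162626, q_15 = 40·32555891530714971498 + 10740469307800432193 = 1312976130536399292113 → 24985134339152618162626/1312976130536399292113
APPEND 2: p_16 = 2·24985134339152618162626 + 619518744101985397219 = 50589787422407221722471, q_16 = 2·1312976130536399292113 + 32555891530714971498 = 2658508152603513555724 → 50589787422407221722471/2658508152603513555724
APPEND 16: p_17 = 16·50589787422407221722471 + 24985134339152618162626 = 834421733097668165722162, q_17 = 16·2658508152603513555724 + 1312976130536399292113 = 43849106572192616183697 → 834421733097668165722162/43849106572192616183697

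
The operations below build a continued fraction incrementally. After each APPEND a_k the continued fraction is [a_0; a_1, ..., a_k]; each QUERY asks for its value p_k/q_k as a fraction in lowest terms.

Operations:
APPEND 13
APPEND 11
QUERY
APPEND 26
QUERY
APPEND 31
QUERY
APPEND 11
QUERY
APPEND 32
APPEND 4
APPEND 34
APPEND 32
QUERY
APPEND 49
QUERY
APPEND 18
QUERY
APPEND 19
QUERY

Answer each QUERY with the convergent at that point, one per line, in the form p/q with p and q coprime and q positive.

144/11
3757/287
116611/8908
1286478/98275
182554758458/13945492179
8950882799953/683764516117
161298445157612/12321706782285
3073621340794581/234796193379532

APPEND 13: p_0 = 13·1 + 0 = 13, q_0 = 13·0 + 1 = 1 → 13/1
APPEND 11: p_1 = 11·13 + 1 = 144, q_1 = 11·1 + 0 = 11 → 144/11
APPEND 26: p_2 = 26·144 + 13 = 3757, q_2 = 26·11 + 1 = 287 → 3757/287
APPEND 31: p_3 = 31·3757 + 144 = 116611, q_3 = 31·287 + 11 = 8908 → 116611/8908
APPEND 11: p_4 = 11·116611 + 3757 = 1286478, q_4 = 11·8908 + 287 = 98275 → 1286478/98275
APPEND 32: p_5 = 32·1286478 + 116611 = 41283907, q_5 = 32·98275 + 8908 = 3153708 → 41283907/3153708
APPEND 4: p_6 = 4·41283907 + 1286478 = 166422106, q_6 = 4·3153708 + 98275 = 12713107 → 166422106/12713107
APPEND 34: p_7 = 34·166422106 + 41283907 = 5699635511, q_7 = 34·12713107 + 3153708 = 435399346 → 5699635511/435399346
APPEND 32: p_8 = 32·5699635511 + 166422106 = 182554758458, q_8 = 32·435399346 + 12713107 = 13945492179 → 182554758458/13945492179
APPEND 49: p_9 = 49·182554758458 + 5699635511 = 8950882799953, q_9 = 49·13945492179 + 435399346 = 683764516117 → 8950882799953/683764516117
APPEND 18: p_10 = 18·8950882799953 + 182554758458 = 161298445157612, q_10 = 18·683764516117 + 13945492179 = 12321706782285 → 161298445157612/12321706782285
APPEND 19: p_11 = 19·161298445157612 + 8950882799953 = 3073621340794581, q_11 = 19·12321706782285 + 683764516117 = 234796193379532 → 3073621340794581/234796193379532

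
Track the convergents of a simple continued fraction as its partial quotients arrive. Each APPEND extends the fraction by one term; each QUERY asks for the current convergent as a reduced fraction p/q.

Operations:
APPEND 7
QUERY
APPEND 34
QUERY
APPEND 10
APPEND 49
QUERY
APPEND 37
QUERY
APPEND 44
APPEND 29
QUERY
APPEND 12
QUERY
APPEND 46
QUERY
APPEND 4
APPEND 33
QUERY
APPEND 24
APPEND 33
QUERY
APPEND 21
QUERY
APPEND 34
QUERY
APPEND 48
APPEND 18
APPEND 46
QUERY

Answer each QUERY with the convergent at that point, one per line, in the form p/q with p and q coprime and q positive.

7/1
239/34
117692/16743
4357001/619832
5567303345/792011011
66999465876/9531421483
3087542733641/439237399229
412854165948161/58733111006396
327803120220106193/46633650901679195
6893786441775386357/980718030080434998
234716542140583242331/33391046673636469127
9356352554756787003272331/1331045532631266337694768

APPEND 7: p_0 = 7·1 + 0 = 7, q_0 = 7·0 + 1 = 1 → 7/1
APPEND 34: p_1 = 34·7 + 1 = 239, q_1 = 34·1 + 0 = 34 → 239/34
APPEND 10: p_2 = 10·239 + 7 = 2397, q_2 = 10·34 + 1 = 341 → 2397/341
APPEND 49: p_3 = 49·2397 + 239 = 117692, q_3 = 49·341 + 34 = 16743 → 117692/16743
APPEND 37: p_4 = 37·117692 + 2397 = 4357001, q_4 = 37·16743 + 341 = 619832 → 4357001/619832
APPEND 44: p_5 = 44·4357001 + 117692 = 191825736, q_5 = 44·619832 + 16743 = 27289351 → 191825736/27289351
APPEND 29: p_6 = 29·191825736 + 4357001 = 5567303345, q_6 = 29·27289351 + 619832 = 792011011 → 5567303345/792011011
APPEND 12: p_7 = 12·5567303345 + 191825736 = 66999465876, q_7 = 12·792011011 + 27289351 = 9531421483 → 66999465876/9531421483
APPEND 46: p_8 = 46·66999465876 + 5567303345 = 3087542733641, q_8 = 46·9531421483 + 792011011 = 439237399229 → 3087542733641/439237399229
APPEND 4: p_9 = 4·3087542733641 + 66999465876 = 12417170400440, q_9 = 4·439237399229 + 9531421483 = 1766481018399 → 12417170400440/1766481018399
APPEND 33: p_10 = 33·12417170400440 + 3087542733641 = 412854165948161, q_10 = 33·1766481018399 + 439237399229 = 58733111006396 → 412854165948161/58733111006396
APPEND 24: p_11 = 24·412854165948161 + 12417170400440 = 9920917153156304, q_11 = 24·58733111006396 + 1766481018399 = 1411361145171903 → 9920917153156304/1411361145171903
APPEND 33: p_12 = 33·9920917153156304 + 412854165948161 = 327803120220106193, q_12 = 33·1411361145171903 + 58733111006396 = 46633650901679195 → 327803120220106193/46633650901679195
APPEND 21: p_13 = 21·327803120220106193 + 9920917153156304 = 6893786441775386357, q_13 = 21·46633650901679195 + 1411361145171903 = 980718030080434998 → 6893786441775386357/980718030080434998
APPEND 34: p_14 = 34·6893786441775386357 + 327803120220106193 = 234716542140583242331, q_14 = 34·980718030080434998 + 46633650901679195 = 33391046673636469127 → 234716542140583242331/33391046673636469127
APPEND 48: p_15 = 48·234716542140583242331 + 6893786441775386357 = 11273287809189771018245, q_15 = 48·33391046673636469127 + 980718030080434998 = 1603750958364630953094 → 11273287809189771018245/1603750958364630953094
APPEND 18: p_16 = 18·11273287809189771018245 + 234716542140583242331 = 203153897107556461570741, q_16 = 18·1603750958364630953094 + 33391046673636469127 = 28900908297236993624819 → 203153897107556461570741/28900908297236993624819
APPEND 46: p_17 = 46·203153897107556461570741 + 11273287809189771018245 = 9356352554756787003272331, q_17 = 46·28900908297236993624819 + 1603750958364630953094 = 1331045532631266337694768 → 9356352554756787003272331/1331045532631266337694768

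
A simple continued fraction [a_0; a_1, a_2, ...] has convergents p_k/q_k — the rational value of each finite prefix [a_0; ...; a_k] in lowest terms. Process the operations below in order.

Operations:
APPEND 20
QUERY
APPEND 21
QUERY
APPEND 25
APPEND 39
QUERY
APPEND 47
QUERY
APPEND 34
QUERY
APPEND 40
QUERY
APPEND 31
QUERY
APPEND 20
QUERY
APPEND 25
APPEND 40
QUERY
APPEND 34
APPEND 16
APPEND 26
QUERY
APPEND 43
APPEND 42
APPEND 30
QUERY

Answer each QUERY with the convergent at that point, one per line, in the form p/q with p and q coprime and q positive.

20/1
421/21
411676/20535
19359317/965671
658628454/32853349
26364497477/1315099631
817958050241/40800941910
16385525502297/817333937831
16434629349808937/819783309445231
233608635476554537870/11652739847654725769
12685272198719207766238891/632759900021749570856712

APPEND 20: p_0 = 20·1 + 0 = 20, q_0 = 20·0 + 1 = 1 → 20/1
APPEND 21: p_1 = 21·20 + 1 = 421, q_1 = 21·1 + 0 = 21 → 421/21
APPEND 25: p_2 = 25·421 + 20 = 10545, q_2 = 25·21 + 1 = 526 → 10545/526
APPEND 39: p_3 = 39·10545 + 421 = 411676, q_3 = 39·526 + 21 = 20535 → 411676/20535
APPEND 47: p_4 = 47·411676 + 10545 = 19359317, q_4 = 47·20535 + 526 = 965671 → 19359317/965671
APPEND 34: p_5 = 34·19359317 + 411676 = 658628454, q_5 = 34·965671 + 20535 = 32853349 → 658628454/32853349
APPEND 40: p_6 = 40·658628454 + 19359317 = 26364497477, q_6 = 40·32853349 + 965671 = 1315099631 → 26364497477/1315099631
APPEND 31: p_7 = 31·26364497477 + 658628454 = 817958050241, q_7 = 31·1315099631 + 32853349 = 40800941910 → 817958050241/40800941910
APPEND 20: p_8 = 20·817958050241 + 26364497477 = 16385525502297, q_8 = 20·40800941910 + 1315099631 = 817333937831 → 16385525502297/817333937831
APPEND 25: p_9 = 25·16385525502297 + 817958050241 = 410456095607666, q_9 = 25·817333937831 + 40800941910 = 20474149387685 → 410456095607666/20474149387685
APPEND 40: p_10 = 40·410456095607666 + 16385525502297 = 16434629349808937, q_10 = 40·20474149387685 + 817333937831 = 819783309445231 → 16434629349808937/819783309445231
APPEND 34: p_11 = 34·16434629349808937 + 410456095607666 = 559187853989111524, q_11 = 34·819783309445231 + 20474149387685 = 27893106670525539 → 559187853989111524/27893106670525539
APPEND 16: p_12 = 16·559187853989111524 + 16434629349808937 = 8963440293175593321, q_12 = 16·27893106670525539 + 819783309445231 = 447109490037853855 → 8963440293175593321/447109490037853855
APPEND 26: p_13 = 26·8963440293175593321 + 559187853989111524 = 233608635476554537870, q_13 = 26·447109490037853855 + 27893106670525539 = 11652739847654725769 → 233608635476554537870/11652739847654725769
APPEND 43: p_14 = 43·233608635476554537870 + 8963440293175593321 = 10054134765785020721731, q_14 = 43·11652739847654725769 + 447109490037853855 = 501514922939191061922 → 10054134765785020721731/501514922939191061922
APPEND 42: p_15 = 42·10054134765785020721731 + 233608635476554537870 = 422507268798447424850572, q_15 = 42·501514922939191061922 + 11652739847654725769 = 21075279503293679326493 → 422507268798447424850572/21075279503293679326493
APPEND 30: p_16 = 30·422507268798447424850572 + 10054134765785020721731 = 12685272198719207766238891, q_16 = 30·21075279503293679326493 + 501514922939191061922 = 632759900021749570856712 → 12685272198719207766238891/632759900021749570856712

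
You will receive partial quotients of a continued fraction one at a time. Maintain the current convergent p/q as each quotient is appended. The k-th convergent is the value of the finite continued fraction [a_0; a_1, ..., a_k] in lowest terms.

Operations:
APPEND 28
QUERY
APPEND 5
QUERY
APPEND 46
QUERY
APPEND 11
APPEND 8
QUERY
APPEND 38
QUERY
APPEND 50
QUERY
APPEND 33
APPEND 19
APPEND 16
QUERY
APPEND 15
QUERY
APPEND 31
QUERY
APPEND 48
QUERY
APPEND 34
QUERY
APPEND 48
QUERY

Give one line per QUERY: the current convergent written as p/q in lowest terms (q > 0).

28/1
141/5
6514/231
580874/20599
22145007/785308
1107831224/39285999
11174800796279/396281674859
168318150707990/5968911651109
5229037472743969/185432542859238
251162116842418502/8906730968894533
8544741010114973037/303014285485273360
410398730602361124278/14553592434262015813

APPEND 28: p_0 = 28·1 + 0 = 28, q_0 = 28·0 + 1 = 1 → 28/1
APPEND 5: p_1 = 5·28 + 1 = 141, q_1 = 5·1 + 0 = 5 → 141/5
APPEND 46: p_2 = 46·141 + 28 = 6514, q_2 = 46·5 + 1 = 231 → 6514/231
APPEND 11: p_3 = 11·6514 + 141 = 71795, q_3 = 11·231 + 5 = 2546 → 71795/2546
APPEND 8: p_4 = 8·71795 + 6514 = 580874, q_4 = 8·2546 + 231 = 20599 → 580874/20599
APPEND 38: p_5 = 38·580874 + 71795 = 22145007, q_5 = 38·20599 + 2546 = 785308 → 22145007/785308
APPEND 50: p_6 = 50·22145007 + 580874 = 1107831224, q_6 = 50·785308 + 20599 = 39285999 → 1107831224/39285999
APPEND 33: p_7 = 33·1107831224 + 22145007 = 36580575399, q_7 = 33·39285999 + 785308 = 1297223275 → 36580575399/1297223275
APPEND 19: p_8 = 19·36580575399 + 1107831224 = 696138763805, q_8 = 19·1297223275 + 39285999 = 24686528224 → 696138763805/24686528224
APPEND 16: p_9 = 16·696138763805 + 36580575399 = 11174800796279, q_9 = 16·24686528224 + 1297223275 = 396281674859 → 11174800796279/396281674859
APPEND 15: p_10 = 15·11174800796279 + 696138763805 = 168318150707990, q_10 = 15·396281674859 + 24686528224 = 5968911651109 → 168318150707990/5968911651109
APPEND 31: p_11 = 31·168318150707990 + 11174800796279 = 5229037472743969, q_11 = 31·5968911651109 + 396281674859 = 185432542859238 → 5229037472743969/185432542859238
APPEND 48: p_12 = 48·5229037472743969 + 168318150707990 = 251162116842418502, q_12 = 48·185432542859238 + 5968911651109 = 8906730968894533 → 251162116842418502/8906730968894533
APPEND 34: p_13 = 34·251162116842418502 + 5229037472743969 = 8544741010114973037, q_13 = 34·8906730968894533 + 185432542859238 = 303014285485273360 → 8544741010114973037/303014285485273360
APPEND 48: p_14 = 48·8544741010114973037 + 251162116842418502 = 410398730602361124278, q_14 = 48·303014285485273360 + 8906730968894533 = 14553592434262015813 → 410398730602361124278/14553592434262015813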